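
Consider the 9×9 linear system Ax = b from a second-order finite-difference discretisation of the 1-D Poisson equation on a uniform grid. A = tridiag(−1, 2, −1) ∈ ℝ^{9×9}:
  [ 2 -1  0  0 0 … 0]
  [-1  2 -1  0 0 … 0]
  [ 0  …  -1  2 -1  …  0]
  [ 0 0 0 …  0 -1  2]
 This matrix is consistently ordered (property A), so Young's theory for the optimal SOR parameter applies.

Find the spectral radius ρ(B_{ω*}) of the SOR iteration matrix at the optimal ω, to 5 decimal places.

ρ_SOR = 0.52786

½·tridiag(1,0,1) at n=9: λ_k = cos(kπ/10); max |λ| at k=1 ⇒ ρ_J = cos(π/10) ≈ 0.95106.
root = sin(π/10) = 0.309017  (since 1−cos² = sin²).
So ω* = 2/1.309017 = 1.52786 (Young).
and ρ(B_{ω*}) = 1.52786 − 1 = 0.52786.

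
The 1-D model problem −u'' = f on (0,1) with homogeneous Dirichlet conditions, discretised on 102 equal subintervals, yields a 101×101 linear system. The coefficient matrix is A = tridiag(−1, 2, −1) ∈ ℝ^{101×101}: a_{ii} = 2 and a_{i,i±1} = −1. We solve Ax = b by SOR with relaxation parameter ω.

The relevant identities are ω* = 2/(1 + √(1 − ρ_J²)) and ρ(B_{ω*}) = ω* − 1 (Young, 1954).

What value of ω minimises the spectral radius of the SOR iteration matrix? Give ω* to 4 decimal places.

[ρ_J] n=101: ρ(B_J) = cos(π/(n+1)) = cos(π/102) = 0.9995.
√(1−ρ_J²) simplifies to sin(π/102) = 0.03080.
Young: ω* = 2/(1+√(1−ρ_J²)) = 2/(1+0.03080) = 2/1.03080 = 1.9402.
and ρ(B_{ω*}) = 1.9402 − 1 = 0.9402.

ω* = 1.9402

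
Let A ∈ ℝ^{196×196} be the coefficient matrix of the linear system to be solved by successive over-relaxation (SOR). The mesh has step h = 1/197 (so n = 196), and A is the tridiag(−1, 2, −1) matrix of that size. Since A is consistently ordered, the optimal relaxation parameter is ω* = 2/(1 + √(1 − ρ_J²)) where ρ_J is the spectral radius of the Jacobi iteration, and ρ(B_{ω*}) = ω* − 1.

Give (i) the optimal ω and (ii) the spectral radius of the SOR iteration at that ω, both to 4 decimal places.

½·tridiag(1,0,1) at n=196: λ_k = cos(kπ/197); max |λ| at k=1 ⇒ ρ_J = cos(π/197) ≈ 0.9999.
√(1−ρ_J²) = |sin(π/197)| = 0.01595
So ω* = 2/1.01595 = 1.9686 (Young).
and ρ(B_{ω*}) = 1.9686 − 1 = 0.9686.

ω* = 1.9686, ρ_SOR = 0.9686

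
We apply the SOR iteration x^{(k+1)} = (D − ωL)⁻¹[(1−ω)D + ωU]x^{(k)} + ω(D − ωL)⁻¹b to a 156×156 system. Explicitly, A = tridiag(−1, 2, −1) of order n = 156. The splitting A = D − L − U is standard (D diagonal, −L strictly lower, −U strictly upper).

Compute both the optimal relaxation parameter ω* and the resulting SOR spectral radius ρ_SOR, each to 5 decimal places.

½·tridiag(1,0,1) at n=156: λ_k = cos(kπ/157); max |λ| at k=1 ⇒ ρ_J = cos(π/157) ≈ 0.99980.
√(1−ρ_J²) = |sin(π/157)| = 0.020009
ω* = 2/(1+0.020009) = 1.96077
and ρ(B_{ω*}) = 1.96077 − 1 = 0.96077.

ω* = 1.96077, ρ_SOR = 0.96077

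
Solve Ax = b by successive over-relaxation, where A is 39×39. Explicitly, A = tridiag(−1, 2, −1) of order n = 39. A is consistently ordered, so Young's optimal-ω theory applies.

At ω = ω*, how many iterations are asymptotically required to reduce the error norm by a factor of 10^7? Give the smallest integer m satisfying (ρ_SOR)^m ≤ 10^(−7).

n=39: λ(B_J) = 1 − λ(A)/2 = cos(kπ/40); k=1 gives ρ_J = 0.9969173.
√(1−ρ_J²) = |sin(π/40)| = 0.0784591
Then 2/(1+√(1−ρ_J²)) = 2/(1+0.0784591); ω* = 2/1.0784591 = 1.8544978.
ρ(B_{ω*}) = ω*−1 = 0.8544978
Need (0.8544978)^m ≤ 10^(−7): m ≥ 7·ln10/|ln 0.8544978| = 16.1181/0.157241 = 102.506 ⇒ m = 103.

m = 103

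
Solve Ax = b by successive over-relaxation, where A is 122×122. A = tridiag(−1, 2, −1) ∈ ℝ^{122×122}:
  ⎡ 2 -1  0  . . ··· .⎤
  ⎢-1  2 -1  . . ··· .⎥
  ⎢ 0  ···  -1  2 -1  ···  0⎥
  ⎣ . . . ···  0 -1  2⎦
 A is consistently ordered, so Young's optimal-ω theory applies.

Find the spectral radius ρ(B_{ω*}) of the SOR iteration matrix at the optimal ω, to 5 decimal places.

With n=122, ρ(Jacobi) = cos(π/123) = 0.99967.
√(1 − cos²(π/123)) = sin(π/123) ≈ 0.025539.
[ω*] 2 ÷ (1 + 0.025539) = 2 ÷ 1.025539 = 1.95019.
ρ(B_{ω*}) = ω*−1 = 0.95019

ρ_SOR = 0.95019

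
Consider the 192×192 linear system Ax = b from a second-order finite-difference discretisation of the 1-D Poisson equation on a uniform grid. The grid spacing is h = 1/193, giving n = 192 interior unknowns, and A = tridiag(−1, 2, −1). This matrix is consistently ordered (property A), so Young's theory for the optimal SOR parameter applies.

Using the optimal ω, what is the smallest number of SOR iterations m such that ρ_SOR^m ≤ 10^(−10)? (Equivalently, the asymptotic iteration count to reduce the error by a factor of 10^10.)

With n=192, ρ(Jacobi) = cos(π/193) = 0.9998675.
√(1−ρ_J²) = |sin(π/193)| = 0.0162770
ω* = 2 / (1 + 0.0162770) = 2 / 1.0162770 ≈ 1.9679674.
ρ(B_{ω*}) = ω*−1 = 0.9679674
10·ln10 = 23.0259; −ln(0.9679674) = 0.0325569; m = ⌈23.0259/0.0325569⌉ = ⌈707.251⌉ = 708.

m = 708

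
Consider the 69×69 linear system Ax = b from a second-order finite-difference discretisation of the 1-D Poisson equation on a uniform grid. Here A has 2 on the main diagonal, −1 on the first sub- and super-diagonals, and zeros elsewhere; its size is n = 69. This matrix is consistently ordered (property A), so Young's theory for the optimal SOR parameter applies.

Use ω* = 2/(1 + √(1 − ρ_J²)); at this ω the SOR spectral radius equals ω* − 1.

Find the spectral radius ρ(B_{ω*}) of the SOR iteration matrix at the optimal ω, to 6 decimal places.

ρ_SOR = 0.914123

spectrum of D⁻¹(L+U) = {cos(kπ/70) : 1≤k≤69}; ρ_J = cos(π/70) = 0.998993.
√(1 − cos²(π/70)) = sin(π/70) ≈ 0.0448648.
ω* = 2 / (1 + 0.0448648) = 2 / 1.0448648 ≈ 1.914123.
ρ(B_{ω*}) = ω*−1 = 0.914123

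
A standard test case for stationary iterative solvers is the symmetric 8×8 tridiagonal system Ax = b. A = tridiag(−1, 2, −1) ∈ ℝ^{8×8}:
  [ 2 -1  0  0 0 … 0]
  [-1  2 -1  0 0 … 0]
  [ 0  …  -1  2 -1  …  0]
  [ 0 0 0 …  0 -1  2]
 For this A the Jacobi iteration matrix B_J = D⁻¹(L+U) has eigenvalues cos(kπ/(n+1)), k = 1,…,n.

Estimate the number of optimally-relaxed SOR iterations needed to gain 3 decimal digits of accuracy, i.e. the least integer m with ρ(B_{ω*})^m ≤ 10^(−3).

With n=8, ρ(Jacobi) = cos(π/9) = 0.9396926.
root = sin(π/9) = 0.3420201  (since 1−cos² = sin²).
ω* = 2/(1 + 0.3420201) = 2/1.3420201 = 1.4902906.
ρ_SOR = ω* − 1 ≈ 0.4902906.
m ≥ 3·ln10 / (−ln 0.4902906) = 9.692; smallest integer m = 10.

m = 10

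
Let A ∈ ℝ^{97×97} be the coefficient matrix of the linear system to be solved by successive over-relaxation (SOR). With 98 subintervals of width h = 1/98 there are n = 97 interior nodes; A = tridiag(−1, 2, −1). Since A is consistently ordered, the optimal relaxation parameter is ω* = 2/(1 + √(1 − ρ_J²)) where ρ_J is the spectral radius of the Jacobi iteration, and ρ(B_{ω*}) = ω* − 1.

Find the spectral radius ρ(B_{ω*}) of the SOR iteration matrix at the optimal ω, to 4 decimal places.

ρ_SOR = 0.9379

ρ_J = max_k |cos(kπ/98)| = cos(π/98) = 0.9995
√(1 − cos²(π/98)) = sin(π/98) ≈ 0.03205.
Then 2/(1+√(1−ρ_J²)) = 2/(1+0.03205); ω* = 2/1.03205 = 1.9379.
and ρ(B_{ω*}) = 1.9379 − 1 = 0.9379.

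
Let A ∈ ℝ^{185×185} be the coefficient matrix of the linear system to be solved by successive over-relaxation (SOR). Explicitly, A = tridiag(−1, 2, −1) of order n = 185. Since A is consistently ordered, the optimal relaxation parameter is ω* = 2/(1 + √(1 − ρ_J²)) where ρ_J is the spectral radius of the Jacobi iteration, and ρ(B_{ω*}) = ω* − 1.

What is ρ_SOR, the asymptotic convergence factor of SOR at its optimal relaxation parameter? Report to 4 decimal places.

B_J for the 185×185 system has eigenvalues cos(kπ/186); ρ_J = cos(π/186) = 0.9999.
√(1−ρ_J²) simplifies to sin(π/186) = 0.01689.
ω* = 2/(1+0.01689) = 1.9668
At ω = 1.9668 every |λ(B_ω)| = ω−1, so ρ_SOR = 0.9668.

ρ_SOR = 0.9668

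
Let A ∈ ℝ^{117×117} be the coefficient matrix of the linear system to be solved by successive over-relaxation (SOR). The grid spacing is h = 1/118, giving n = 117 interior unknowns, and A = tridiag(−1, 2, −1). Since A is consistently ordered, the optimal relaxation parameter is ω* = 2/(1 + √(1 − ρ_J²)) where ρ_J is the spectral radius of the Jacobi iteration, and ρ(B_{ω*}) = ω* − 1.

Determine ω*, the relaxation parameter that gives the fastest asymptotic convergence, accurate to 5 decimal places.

With n=117, ρ(Jacobi) = cos(π/118) = 0.99965.
√(1 − cos²(π/118)) = sin(π/118) ≈ 0.026621.
So ω* = 2/1.026621 = 1.94814 (Young).
At ω = 1.94814 every |λ(B_ω)| = ω−1, so ρ_SOR = 0.94814.

ω* = 1.94814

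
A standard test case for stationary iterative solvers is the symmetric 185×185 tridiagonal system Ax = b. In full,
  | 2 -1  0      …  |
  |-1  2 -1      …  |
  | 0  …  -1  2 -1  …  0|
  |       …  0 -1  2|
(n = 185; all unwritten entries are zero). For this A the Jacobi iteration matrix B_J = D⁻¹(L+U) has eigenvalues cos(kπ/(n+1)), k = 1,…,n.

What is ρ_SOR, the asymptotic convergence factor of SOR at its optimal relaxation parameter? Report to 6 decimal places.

ρ_SOR = 0.966782

½·tridiag(1,0,1) at n=185: λ_k = cos(kπ/186); max |λ| at k=1 ⇒ ρ_J = cos(π/186) ≈ 0.999857.
√(1−ρ_J²) = |sin(π/186)| = 0.0168895
Then 2/(1+√(1−ρ_J²)) = 2/(1+0.0168895); ω* = 2/1.0168895 = 1.966782.
ρ(B_{ω*}) = ω*−1 = 0.966782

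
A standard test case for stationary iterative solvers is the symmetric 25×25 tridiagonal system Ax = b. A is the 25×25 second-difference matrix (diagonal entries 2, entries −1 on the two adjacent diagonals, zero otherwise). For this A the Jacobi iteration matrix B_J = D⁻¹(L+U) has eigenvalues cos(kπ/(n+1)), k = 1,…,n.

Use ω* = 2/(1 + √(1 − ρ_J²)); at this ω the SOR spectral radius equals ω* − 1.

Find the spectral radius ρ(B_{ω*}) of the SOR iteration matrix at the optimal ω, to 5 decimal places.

ρ_SOR = 0.78486

[ρ_J] n=25: ρ(B_J) = cos(π/(n+1)) = cos(π/26) = 0.99271.
√(1−ρ_J²) = |sin(π/26)| = 0.120537
So ω* = 2/1.120537 = 1.78486 (Young).
and ρ(B_{ω*}) = 1.78486 − 1 = 0.78486.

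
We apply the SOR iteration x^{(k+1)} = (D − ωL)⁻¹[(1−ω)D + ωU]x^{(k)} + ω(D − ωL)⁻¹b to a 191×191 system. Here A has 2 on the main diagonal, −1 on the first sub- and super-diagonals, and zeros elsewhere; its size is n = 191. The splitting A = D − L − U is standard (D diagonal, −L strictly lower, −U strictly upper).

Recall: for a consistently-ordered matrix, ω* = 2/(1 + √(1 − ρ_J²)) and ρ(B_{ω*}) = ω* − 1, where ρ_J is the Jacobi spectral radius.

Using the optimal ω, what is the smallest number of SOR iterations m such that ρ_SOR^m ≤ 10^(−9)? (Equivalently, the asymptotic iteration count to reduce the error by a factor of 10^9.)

[ρ_J] n=191: ρ(B_J) = cos(π/(n+1)) = cos(π/192) = 0.9998661.
root = sin(π/192) = 0.0163617  (since 1−cos² = sin²).
ω* = 2/(1+0.0163617) = 1.9678034
ρ_SOR = ω* − 1 ≈ 0.9678034.
ρ_SOR^m ≤ 10^(−9) ⇔ m ≥ 9·ln10/(−ln 0.9678034) = 20.7233/0.0327263 = 633.231; m = ⌈633.231⌉ = 634.

m = 634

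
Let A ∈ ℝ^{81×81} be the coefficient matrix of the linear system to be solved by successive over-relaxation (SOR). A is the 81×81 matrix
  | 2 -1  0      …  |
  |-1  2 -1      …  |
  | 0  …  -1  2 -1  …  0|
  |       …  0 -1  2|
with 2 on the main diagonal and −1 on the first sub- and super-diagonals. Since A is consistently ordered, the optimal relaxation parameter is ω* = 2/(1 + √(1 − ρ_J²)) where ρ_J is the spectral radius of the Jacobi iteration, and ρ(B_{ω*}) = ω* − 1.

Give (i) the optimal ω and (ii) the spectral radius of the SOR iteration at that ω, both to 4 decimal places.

ω* = 1.9262, ρ_SOR = 0.9262

ρ_J = max_k |cos(kπ/82)| = cos(π/82) = 0.9993
√(1−ρ_J²) = |sin(π/82)| = 0.03830
ω* = 2 / (1 + 0.03830) = 2 / 1.03830 ≈ 1.9262.
At ω = 1.9262 every |λ(B_ω)| = ω−1, so ρ_SOR = 0.9262.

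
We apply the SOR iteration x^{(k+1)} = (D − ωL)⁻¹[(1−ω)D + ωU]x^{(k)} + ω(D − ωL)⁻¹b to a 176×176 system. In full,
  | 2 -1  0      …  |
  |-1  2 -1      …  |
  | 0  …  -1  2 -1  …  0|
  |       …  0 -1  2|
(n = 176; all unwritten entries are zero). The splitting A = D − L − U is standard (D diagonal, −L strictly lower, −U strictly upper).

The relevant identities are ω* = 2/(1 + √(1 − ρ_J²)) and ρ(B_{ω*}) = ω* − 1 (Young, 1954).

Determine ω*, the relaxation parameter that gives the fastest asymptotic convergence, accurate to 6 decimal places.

ω* = 1.965123

With n=176, ρ(Jacobi) = cos(π/177) = 0.999842.
root = sin(π/177) = 0.0177482  (since 1−cos² = sin²).
ω* = 2/(1+0.0177482) = 1.965123
ρ(B_{ω*}) = ω*−1 = 0.965123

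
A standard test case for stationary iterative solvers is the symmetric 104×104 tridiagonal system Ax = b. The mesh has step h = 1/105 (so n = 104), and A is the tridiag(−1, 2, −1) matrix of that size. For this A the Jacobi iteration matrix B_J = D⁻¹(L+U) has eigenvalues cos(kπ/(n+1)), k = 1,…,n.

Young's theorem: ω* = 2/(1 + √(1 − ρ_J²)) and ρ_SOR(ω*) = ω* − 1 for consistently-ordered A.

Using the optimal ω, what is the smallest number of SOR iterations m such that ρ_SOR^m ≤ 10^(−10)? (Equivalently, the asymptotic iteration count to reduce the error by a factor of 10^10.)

B_J for the 104×104 system has eigenvalues cos(kπ/105); ρ_J = cos(π/105) = 0.9995524.
root = sin(π/105) = 0.0299155  (since 1−cos² = sin²).
[ω*] 2 ÷ (1 + 0.0299155) = 2 ÷ 1.0299155 = 1.9419069.
and ρ(B_{ω*}) = 1.9419069 − 1 = 0.9419069.
10·ln10 = 23.0259; −ln(0.9419069) = 0.0598488; m = ⌈23.0259/0.0598488⌉ = ⌈384.735⌉ = 385.

m = 385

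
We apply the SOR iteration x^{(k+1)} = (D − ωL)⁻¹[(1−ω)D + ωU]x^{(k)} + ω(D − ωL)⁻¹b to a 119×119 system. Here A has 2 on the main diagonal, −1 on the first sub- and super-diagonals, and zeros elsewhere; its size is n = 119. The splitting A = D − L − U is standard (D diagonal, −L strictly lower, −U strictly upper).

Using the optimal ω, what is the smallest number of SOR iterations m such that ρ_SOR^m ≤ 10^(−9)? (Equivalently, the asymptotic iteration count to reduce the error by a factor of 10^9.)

m = 396

½·tridiag(1,0,1) at n=119: λ_k = cos(kπ/120); max |λ| at k=1 ⇒ ρ_J = cos(π/120) ≈ 0.9996573.
√(1 − cos²(π/120)) = sin(π/120) ≈ 0.0261769.
Young: ω* = 2/(1+√(1−ρ_J²)) = 2/(1+0.0261769) = 2/1.0261769 = 1.9489817.
Hence ρ(B_{ω*}) = 1.9489817 − 1 = 0.9489817.
Need (0.9489817)^m ≤ 10^(−9): m ≥ 9·ln10/|ln 0.9489817| = 20.7233/0.0523658 = 395.741 ⇒ m = 396.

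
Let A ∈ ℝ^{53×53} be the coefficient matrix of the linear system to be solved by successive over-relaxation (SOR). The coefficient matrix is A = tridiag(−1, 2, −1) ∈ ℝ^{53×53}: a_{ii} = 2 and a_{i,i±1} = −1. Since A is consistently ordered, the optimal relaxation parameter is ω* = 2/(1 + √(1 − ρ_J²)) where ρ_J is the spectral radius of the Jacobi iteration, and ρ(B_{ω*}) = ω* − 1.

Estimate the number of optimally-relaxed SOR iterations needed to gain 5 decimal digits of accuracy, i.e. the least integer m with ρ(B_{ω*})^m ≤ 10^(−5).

m = 99

½·tridiag(1,0,1) at n=53: λ_k = cos(kπ/54); max |λ| at k=1 ⇒ ρ_J = cos(π/54) ≈ 0.9983082.
√(1−ρ_J²) simplifies to sin(π/54) = 0.0581448.
ω* = 2 / (1 + 0.0581448) = 2 / 1.0581448 ≈ 1.8901005.
At ω = 1.8901005 every |λ(B_ω)| = ω−1, so ρ_SOR = 0.8901005.
Need (0.8901005)^m ≤ 10^(−5): m ≥ 5·ln10/|ln 0.8901005| = 11.5129/0.116421 = 98.890 ⇒ m = 99.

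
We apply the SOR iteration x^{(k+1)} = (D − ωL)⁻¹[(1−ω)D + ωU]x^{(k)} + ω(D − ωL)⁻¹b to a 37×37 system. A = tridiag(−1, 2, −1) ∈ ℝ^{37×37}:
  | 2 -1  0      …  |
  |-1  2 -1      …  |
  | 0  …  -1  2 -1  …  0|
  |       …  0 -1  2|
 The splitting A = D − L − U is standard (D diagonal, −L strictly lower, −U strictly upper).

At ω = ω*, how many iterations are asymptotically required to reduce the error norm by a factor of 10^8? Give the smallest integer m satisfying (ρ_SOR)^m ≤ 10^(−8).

ρ_J = max_k |cos(kπ/38)| = cos(π/38) = 0.9965845
√(1−ρ_J²) = |sin(π/38)| = 0.0825793
So ω* = 2/1.0825793 = 1.8474397 (Young).
ρ_SOR = ω* − 1 ≈ 0.8474397.
(0.8474397)^m ≤ 10^{−8}  ⇒  m·ln(0.8474397) ≤ −8·ln10  ⇒  m ≥ 111.279  ⇒  m = 112

m = 112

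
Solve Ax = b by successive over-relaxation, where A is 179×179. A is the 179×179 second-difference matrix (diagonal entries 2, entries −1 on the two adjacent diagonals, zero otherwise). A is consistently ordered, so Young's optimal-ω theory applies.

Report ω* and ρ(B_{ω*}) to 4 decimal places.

spectrum of D⁻¹(L+U) = {cos(kπ/180) : 1≤k≤179}; ρ_J = cos(π/180) = 0.9998.
root = sin(π/180) = 0.01745  (since 1−cos² = sin²).
So ω* = 2/1.01745 = 1.9657 (Young).
At ω = 1.9657 every |λ(B_ω)| = ω−1, so ρ_SOR = 0.9657.

ω* = 1.9657, ρ_SOR = 0.9657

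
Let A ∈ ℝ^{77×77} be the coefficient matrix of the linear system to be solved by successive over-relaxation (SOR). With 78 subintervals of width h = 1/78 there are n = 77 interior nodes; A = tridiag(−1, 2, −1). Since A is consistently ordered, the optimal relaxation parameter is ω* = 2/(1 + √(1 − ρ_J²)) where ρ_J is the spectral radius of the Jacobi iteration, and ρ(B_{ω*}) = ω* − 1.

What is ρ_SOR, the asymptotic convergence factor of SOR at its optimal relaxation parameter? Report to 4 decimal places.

ρ_SOR = 0.9226

spectrum of D⁻¹(L+U) = {cos(kπ/78) : 1≤k≤77}; ρ_J = cos(π/78) = 0.9992.
root = sin(π/78) = 0.04027  (since 1−cos² = sin²).
[ω*] 2 ÷ (1 + 0.04027) = 2 ÷ 1.04027 = 1.9226.
ρ_SOR = ω* − 1 = 1.9226 − 1 = 0.9226.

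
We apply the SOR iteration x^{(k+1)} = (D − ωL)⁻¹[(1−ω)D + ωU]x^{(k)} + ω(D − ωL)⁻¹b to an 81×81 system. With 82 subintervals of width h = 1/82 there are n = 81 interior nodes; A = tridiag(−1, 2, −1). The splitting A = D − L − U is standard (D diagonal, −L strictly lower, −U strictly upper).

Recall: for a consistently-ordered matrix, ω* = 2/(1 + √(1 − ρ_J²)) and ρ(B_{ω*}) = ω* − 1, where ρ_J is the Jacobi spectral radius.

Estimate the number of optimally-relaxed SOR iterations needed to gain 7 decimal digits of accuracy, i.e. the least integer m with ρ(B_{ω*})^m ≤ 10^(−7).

m = 211

[ρ_J] n=81: ρ(B_J) = cos(π/(n+1)) = cos(π/82) = 0.9992662.
√(1 − cos²(π/82)) = sin(π/82) ≈ 0.0383027.
[ω*] 2 ÷ (1 + 0.0383027) = 2 ÷ 1.0383027 = 1.9262206.
Hence ρ(B_{ω*}) = 1.9262206 − 1 = 0.9262206.
m ≥ 7·ln10 / (−ln 0.9262206) = 210.302; smallest integer m = 211.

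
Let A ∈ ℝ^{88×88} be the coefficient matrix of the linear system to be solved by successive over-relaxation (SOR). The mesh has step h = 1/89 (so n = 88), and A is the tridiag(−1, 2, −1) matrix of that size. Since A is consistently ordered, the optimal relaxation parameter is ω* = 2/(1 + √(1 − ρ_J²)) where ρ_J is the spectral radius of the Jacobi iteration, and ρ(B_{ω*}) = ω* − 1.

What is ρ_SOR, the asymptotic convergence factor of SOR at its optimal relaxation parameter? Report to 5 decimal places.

ρ_SOR = 0.93182

½·tridiag(1,0,1) at n=88: λ_k = cos(kπ/89); max |λ| at k=1 ⇒ ρ_J = cos(π/89) ≈ 0.99938.
√(1 − cos²(π/89)) = sin(π/89) ≈ 0.035291.
So ω* = 2/1.035291 = 1.93182 (Young).
ρ(B_{ω*}) = ω*−1 = 0.93182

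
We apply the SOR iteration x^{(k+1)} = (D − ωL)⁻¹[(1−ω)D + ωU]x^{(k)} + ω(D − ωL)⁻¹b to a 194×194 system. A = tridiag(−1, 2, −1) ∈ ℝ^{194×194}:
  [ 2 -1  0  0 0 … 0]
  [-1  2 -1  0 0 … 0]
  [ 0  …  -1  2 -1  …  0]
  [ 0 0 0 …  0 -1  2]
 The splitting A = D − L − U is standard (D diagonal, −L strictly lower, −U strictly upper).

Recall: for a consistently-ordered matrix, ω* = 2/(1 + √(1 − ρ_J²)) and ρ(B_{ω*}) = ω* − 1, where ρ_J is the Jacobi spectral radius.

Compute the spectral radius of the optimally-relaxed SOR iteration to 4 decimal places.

ρ_J = max_k |cos(kπ/195)| = cos(π/195) = 0.9999
√(1−ρ_J²) simplifies to sin(π/195) = 0.01611.
Then 2/(1+√(1−ρ_J²)) = 2/(1+0.01611); ω* = 2/1.01611 = 1.9683.
[ρ_SOR] ω* − 1 = 0.9683.

ρ_SOR = 0.9683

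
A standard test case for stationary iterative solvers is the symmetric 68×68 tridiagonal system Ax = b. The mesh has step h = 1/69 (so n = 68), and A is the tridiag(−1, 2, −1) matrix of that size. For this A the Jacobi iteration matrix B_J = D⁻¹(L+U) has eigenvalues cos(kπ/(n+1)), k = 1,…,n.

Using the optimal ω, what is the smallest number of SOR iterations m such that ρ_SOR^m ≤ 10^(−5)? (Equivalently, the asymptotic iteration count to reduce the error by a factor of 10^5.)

½·tridiag(1,0,1) at n=68: λ_k = cos(kπ/69); max |λ| at k=1 ⇒ ρ_J = cos(π/69) ≈ 0.9989637.
root = sin(π/69) = 0.0455146  (since 1−cos² = sin²).
ω* = 2 / (1 + 0.0455146) = 2 / 1.0455146 ≈ 1.9129336.
At ω = 1.9129336 every |λ(B_ω)| = ω−1, so ρ_SOR = 0.9129336.
m ≥ 5·ln10 / (−ln 0.9129336) = 126.387; smallest integer m = 127.

m = 127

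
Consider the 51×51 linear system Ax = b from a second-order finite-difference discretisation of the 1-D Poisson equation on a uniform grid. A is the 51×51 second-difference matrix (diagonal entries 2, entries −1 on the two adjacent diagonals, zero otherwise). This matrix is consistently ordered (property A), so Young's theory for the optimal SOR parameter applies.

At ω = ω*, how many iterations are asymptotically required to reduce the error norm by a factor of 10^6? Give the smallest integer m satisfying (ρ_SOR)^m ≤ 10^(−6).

[ρ_J] n=51: ρ(B_J) = cos(π/(n+1)) = cos(π/52) = 0.9981756.
1 − cos²(π/52) = sin²(π/52) ⇒ √(1−ρ_J²) = sin(π/52) = 0.0603785.
Young: ω* = 2/(1+√(1−ρ_J²)) = 2/(1+0.0603785) = 2/1.0603785 = 1.8861190.
Hence ρ(B_{ω*}) = 1.8861190 − 1 = 0.8861190.
For 6 digits: m = 6·ln10 / (−ln 0.8861190) = 13.8155/0.120904 = 114.268; round up → m = 115.

m = 115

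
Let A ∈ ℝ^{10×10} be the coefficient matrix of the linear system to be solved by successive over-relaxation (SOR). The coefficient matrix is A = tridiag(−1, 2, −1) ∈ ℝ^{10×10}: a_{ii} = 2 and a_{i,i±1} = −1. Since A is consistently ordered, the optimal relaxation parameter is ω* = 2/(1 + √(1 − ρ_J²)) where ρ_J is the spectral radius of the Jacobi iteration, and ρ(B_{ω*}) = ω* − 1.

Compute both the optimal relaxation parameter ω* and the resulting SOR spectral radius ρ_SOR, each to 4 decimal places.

ω* = 1.5604, ρ_SOR = 0.5604

½·tridiag(1,0,1) at n=10: λ_k = cos(kπ/11); max |λ| at k=1 ⇒ ρ_J = cos(π/11) ≈ 0.9595.
√(1 − cos²(π/11)) = sin(π/11) ≈ 0.28173.
ω* = 2/(1+0.28173) = 1.5604
and ρ(B_{ω*}) = 1.5604 − 1 = 0.5604.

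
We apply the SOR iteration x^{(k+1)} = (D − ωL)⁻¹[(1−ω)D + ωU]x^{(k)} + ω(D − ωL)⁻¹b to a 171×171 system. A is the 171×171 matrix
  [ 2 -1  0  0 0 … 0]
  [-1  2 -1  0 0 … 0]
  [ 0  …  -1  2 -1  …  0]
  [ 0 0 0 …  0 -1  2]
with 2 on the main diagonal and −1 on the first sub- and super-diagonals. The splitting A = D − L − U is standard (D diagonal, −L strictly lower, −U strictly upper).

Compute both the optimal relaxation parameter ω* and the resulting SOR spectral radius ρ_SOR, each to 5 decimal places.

ω* = 1.96413, ρ_SOR = 0.96413

½·tridiag(1,0,1) at n=171: λ_k = cos(kπ/172); max |λ| at k=1 ⇒ ρ_J = cos(π/172) ≈ 0.99983.
√(1 − cos²(π/172)) = sin(π/172) ≈ 0.018264.
Young: ω* = 2/(1+√(1−ρ_J²)) = 2/(1+0.018264) = 2/1.018264 = 1.96413.
ρ_SOR = ω* − 1 = 1.96413 − 1 = 0.96413.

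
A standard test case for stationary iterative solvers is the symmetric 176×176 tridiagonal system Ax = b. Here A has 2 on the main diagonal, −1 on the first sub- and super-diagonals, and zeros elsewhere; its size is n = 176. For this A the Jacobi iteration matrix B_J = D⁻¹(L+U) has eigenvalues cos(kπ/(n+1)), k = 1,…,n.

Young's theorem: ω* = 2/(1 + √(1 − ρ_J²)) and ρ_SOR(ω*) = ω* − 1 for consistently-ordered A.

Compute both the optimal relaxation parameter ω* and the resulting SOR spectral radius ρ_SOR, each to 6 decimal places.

spectrum of D⁻¹(L+U) = {cos(kπ/177) : 1≤k≤176}; ρ_J = cos(π/177) = 0.999842.
√(1−ρ_J²) simplifies to sin(π/177) = 0.0177482.
So ω* = 2/1.0177482 = 1.965123 (Young).
[ρ_SOR] ω* − 1 = 0.965123.

ω* = 1.965123, ρ_SOR = 0.965123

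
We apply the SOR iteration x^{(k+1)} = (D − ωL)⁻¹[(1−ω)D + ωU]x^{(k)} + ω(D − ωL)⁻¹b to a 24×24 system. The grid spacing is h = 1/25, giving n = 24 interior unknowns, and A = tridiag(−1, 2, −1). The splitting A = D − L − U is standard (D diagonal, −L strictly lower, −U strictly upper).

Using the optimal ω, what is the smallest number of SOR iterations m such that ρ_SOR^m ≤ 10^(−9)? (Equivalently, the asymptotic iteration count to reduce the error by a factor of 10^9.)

m = 83

n=24: λ(B_J) = 1 − λ(A)/2 = cos(kπ/25); k=1 gives ρ_J = 0.9921147.
1 − cos²(π/25) = sin²(π/25) ⇒ √(1−ρ_J²) = sin(π/25) = 0.1253332.
ω* = 2/(1 + 0.1253332) = 2/1.1253332 = 1.7772514.
ρ(B_{ω*}) = ω*−1 = 0.7772514
(0.7772514)^m ≤ 10^{−9}  ⇒  m·ln(0.7772514) ≤ −9·ln10  ⇒  m ≥ 82.238  ⇒  m = 83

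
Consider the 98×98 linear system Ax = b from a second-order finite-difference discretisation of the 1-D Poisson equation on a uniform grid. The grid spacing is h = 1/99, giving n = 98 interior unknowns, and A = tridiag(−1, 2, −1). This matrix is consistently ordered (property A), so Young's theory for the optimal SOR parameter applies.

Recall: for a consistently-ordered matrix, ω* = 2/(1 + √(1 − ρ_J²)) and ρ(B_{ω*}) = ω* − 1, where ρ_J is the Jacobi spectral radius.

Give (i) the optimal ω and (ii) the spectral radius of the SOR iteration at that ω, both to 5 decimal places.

½·tridiag(1,0,1) at n=98: λ_k = cos(kπ/99); max |λ| at k=1 ⇒ ρ_J = cos(π/99) ≈ 0.99950.
√(1−ρ_J²) = |sin(π/99)| = 0.031728
ω* = 2 / (1 + 0.031728) = 2 / 1.031728 ≈ 1.93850.
ρ_SOR = ω* − 1 ≈ 0.93850.

ω* = 1.93850, ρ_SOR = 0.93850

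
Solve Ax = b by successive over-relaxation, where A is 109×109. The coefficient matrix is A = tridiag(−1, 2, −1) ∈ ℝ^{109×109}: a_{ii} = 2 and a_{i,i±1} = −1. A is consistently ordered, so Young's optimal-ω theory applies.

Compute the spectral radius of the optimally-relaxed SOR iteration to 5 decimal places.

ρ_J = max_k |cos(kπ/110)| = cos(π/110) = 0.99959
1 − cos²(π/110) = sin²(π/110) ⇒ √(1−ρ_J²) = sin(π/110) = 0.028556.
Then 2/(1+√(1−ρ_J²)) = 2/(1+0.028556); ω* = 2/1.028556 = 1.94447.
At ω = 1.94447 every |λ(B_ω)| = ω−1, so ρ_SOR = 0.94447.

ρ_SOR = 0.94447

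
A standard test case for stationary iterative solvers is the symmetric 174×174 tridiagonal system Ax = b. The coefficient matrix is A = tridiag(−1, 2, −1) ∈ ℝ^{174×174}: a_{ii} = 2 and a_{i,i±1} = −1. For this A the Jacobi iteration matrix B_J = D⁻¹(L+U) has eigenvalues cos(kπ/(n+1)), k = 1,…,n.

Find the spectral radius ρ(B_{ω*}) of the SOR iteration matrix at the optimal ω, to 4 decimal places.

ρ_SOR = 0.9647

[ρ_J] n=174: ρ(B_J) = cos(π/(n+1)) = cos(π/175) = 0.9998.
1 − cos²(π/175) = sin²(π/175) ⇒ √(1−ρ_J²) = sin(π/175) = 0.01795.
Then 2/(1+√(1−ρ_J²)) = 2/(1+0.01795); ω* = 2/1.01795 = 1.9647.
ρ_SOR = ω* − 1 ≈ 0.9647.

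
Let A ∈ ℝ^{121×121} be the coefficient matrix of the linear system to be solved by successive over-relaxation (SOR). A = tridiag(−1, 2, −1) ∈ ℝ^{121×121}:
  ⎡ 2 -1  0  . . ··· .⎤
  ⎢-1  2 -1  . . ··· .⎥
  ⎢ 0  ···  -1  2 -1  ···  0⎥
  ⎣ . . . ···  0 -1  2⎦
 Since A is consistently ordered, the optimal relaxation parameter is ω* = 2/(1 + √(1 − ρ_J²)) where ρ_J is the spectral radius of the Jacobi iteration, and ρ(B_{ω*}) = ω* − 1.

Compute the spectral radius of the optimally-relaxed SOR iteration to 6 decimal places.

ρ_SOR = 0.949797

n=121: λ(B_J) = 1 − λ(A)/2 = cos(kπ/122); k=1 gives ρ_J = 0.999668.
√(1−ρ_J²) = |sin(π/122)| = 0.0257479
ω* = 2/(1+0.0257479) = 1.949797
At ω = 1.949797 every |λ(B_ω)| = ω−1, so ρ_SOR = 0.949797.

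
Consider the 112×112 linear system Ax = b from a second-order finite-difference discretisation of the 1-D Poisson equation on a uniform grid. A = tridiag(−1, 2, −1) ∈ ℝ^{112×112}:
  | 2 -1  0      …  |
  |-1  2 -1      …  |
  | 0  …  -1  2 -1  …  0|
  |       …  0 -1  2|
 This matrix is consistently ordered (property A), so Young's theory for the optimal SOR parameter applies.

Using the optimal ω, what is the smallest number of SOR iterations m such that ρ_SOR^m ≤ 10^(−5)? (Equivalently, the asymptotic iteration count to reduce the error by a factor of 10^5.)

m = 208

[ρ_J] n=112: ρ(B_J) = cos(π/(n+1)) = cos(π/113) = 0.9996136.
1 − cos²(π/113) = sin²(π/113) ⇒ √(1−ρ_J²) = sin(π/113) = 0.0277981.
ω* = 2/(1+0.0277981) = 1.9459075
Hence ρ(B_{ω*}) = 1.9459075 − 1 = 0.9459075.
(0.9459075)^m ≤ 10^{−5}  ⇒  m·ln(0.9459075) ≤ −5·ln10  ⇒  m ≥ 207.027  ⇒  m = 208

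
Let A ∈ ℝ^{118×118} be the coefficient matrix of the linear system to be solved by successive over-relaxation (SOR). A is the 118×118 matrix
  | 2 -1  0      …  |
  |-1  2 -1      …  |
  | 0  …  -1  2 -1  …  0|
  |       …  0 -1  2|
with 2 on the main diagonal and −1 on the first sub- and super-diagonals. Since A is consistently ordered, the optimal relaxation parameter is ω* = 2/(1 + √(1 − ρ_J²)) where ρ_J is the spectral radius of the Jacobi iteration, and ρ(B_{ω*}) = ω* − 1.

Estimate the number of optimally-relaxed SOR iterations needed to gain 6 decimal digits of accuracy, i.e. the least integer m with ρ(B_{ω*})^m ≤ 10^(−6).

[ρ_J] n=118: ρ(B_J) = cos(π/(n+1)) = cos(π/119) = 0.9996515.
√(1 − cos²(π/119)) = sin(π/119) ≈ 0.0263969.
ω* = 2/(1 + 0.0263969) = 2/1.0263969 = 1.9485640.
ρ_SOR = ω* − 1 = 1.9485640 − 1 = 0.9485640.
Need (0.9485640)^m ≤ 10^(−6): m ≥ 6·ln10/|ln 0.9485640| = 13.8155/0.052806 = 261.627 ⇒ m = 262.

m = 262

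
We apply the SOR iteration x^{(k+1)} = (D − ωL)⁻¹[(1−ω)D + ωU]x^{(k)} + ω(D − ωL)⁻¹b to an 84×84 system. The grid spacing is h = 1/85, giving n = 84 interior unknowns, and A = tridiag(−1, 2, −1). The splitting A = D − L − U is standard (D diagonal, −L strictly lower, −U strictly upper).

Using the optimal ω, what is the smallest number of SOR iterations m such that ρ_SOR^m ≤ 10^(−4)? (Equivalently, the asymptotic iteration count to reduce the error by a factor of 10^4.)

ρ_J = max_k |cos(kπ/85)| = cos(π/85) = 0.9993171
root = sin(π/85) = 0.0369515  (since 1−cos² = sin²).
Then 2/(1+√(1−ρ_J²)) = 2/(1+0.0369515); ω* = 2/1.0369515 = 1.9287305.
ρ_SOR = ω* − 1 = 1.9287305 − 1 = 0.9287305.
ρ_SOR^m ≤ 10^(−4) ⇔ m ≥ 4·ln10/(−ln 0.9287305) = 9.21034/0.0739367 = 124.571; m = ⌈124.571⌉ = 125.

m = 125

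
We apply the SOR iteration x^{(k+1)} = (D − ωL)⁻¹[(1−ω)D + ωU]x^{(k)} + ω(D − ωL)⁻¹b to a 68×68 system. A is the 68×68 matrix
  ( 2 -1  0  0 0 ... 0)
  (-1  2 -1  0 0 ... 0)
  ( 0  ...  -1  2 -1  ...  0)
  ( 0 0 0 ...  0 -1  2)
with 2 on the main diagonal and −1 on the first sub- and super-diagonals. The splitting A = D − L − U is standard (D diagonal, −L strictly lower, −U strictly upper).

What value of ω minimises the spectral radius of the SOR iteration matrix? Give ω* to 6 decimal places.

ω* = 1.912934

ρ_J = max_k |cos(kπ/69)| = cos(π/69) = 0.998964
√(1 − cos²(π/69)) = sin(π/69) ≈ 0.0455146.
Then 2/(1+√(1−ρ_J²)) = 2/(1+0.0455146); ω* = 2/1.0455146 = 1.912934.
Hence ρ(B_{ω*}) = 1.912934 − 1 = 0.912934.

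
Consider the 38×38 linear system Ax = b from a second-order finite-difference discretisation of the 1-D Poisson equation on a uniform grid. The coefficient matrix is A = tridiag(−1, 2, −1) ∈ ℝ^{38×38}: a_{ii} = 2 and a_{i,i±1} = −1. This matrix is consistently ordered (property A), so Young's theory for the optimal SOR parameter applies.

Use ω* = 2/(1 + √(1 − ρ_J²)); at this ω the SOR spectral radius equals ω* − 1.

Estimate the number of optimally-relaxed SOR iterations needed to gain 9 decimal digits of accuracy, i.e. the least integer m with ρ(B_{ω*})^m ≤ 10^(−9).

m = 129

With n=38, ρ(Jacobi) = cos(π/39) = 0.9967573.
root = sin(π/39) = 0.0804666  (since 1−cos² = sin²).
ω* = 2 / (1 + 0.0804666) = 2 / 1.0804666 ≈ 1.8510521.
Hence ρ(B_{ω*}) = 1.8510521 − 1 = 0.8510521.
ρ_SOR^m ≤ 10^(−9) ⇔ m ≥ 9·ln10/(−ln 0.8510521) = 20.7233/0.161282 = 128.491; m = ⌈128.491⌉ = 129.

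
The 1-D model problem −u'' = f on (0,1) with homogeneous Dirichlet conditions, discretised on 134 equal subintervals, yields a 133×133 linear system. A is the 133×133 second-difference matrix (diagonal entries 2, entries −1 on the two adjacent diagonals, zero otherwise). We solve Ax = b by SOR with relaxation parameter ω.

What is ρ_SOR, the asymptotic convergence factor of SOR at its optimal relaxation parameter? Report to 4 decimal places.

ρ_SOR = 0.9542

ρ_J = max_k |cos(kπ/134)| = cos(π/134) = 0.9997
√(1−ρ_J²) simplifies to sin(π/134) = 0.02344.
Then 2/(1+√(1−ρ_J²)) = 2/(1+0.02344); ω* = 2/1.02344 = 1.9542.
ρ(B_{ω*}) = ω*−1 = 0.9542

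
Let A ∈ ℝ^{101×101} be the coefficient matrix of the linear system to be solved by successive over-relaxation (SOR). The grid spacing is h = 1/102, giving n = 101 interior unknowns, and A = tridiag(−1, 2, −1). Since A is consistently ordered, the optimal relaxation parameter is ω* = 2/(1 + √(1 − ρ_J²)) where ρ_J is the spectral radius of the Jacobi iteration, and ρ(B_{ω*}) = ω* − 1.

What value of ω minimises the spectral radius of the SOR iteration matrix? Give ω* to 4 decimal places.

ρ_J = max_k |cos(kπ/102)| = cos(π/102) = 0.9995
1 − cos²(π/102) = sin²(π/102) ⇒ √(1−ρ_J²) = sin(π/102) = 0.03080.
[ω*] 2 ÷ (1 + 0.03080) = 2 ÷ 1.03080 = 1.9402.
ρ_SOR = ω* − 1 ≈ 0.9402.

ω* = 1.9402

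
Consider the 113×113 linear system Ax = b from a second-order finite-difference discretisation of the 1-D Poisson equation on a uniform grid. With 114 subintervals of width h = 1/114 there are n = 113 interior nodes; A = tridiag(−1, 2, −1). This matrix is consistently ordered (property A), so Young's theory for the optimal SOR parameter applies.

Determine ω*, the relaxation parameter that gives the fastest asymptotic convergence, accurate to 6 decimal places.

With n=113, ρ(Jacobi) = cos(π/114) = 0.999620.
√(1−ρ_J²) simplifies to sin(π/114) = 0.0275543.
Young: ω* = 2/(1+√(1−ρ_J²)) = 2/(1+0.0275543) = 2/1.0275543 = 1.946369.
Hence ρ(B_{ω*}) = 1.946369 − 1 = 0.946369.

ω* = 1.946369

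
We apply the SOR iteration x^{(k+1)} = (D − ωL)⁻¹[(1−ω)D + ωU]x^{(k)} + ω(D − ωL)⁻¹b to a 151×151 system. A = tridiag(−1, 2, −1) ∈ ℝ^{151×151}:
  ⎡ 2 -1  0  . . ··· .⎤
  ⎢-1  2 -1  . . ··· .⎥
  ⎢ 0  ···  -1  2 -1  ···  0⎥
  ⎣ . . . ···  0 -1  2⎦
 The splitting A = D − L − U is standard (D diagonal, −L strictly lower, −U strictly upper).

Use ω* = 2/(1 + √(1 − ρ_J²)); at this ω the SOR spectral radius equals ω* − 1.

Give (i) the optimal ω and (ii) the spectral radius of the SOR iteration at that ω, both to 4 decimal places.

ω* = 1.9595, ρ_SOR = 0.9595

ρ_J = max_k |cos(kπ/152)| = cos(π/152) = 0.9998
√(1−ρ_J²) = |sin(π/152)| = 0.02067
ω* = 2/(1 + 0.02067) = 2/1.02067 = 1.9595.
At ω = 1.9595 every |λ(B_ω)| = ω−1, so ρ_SOR = 0.9595.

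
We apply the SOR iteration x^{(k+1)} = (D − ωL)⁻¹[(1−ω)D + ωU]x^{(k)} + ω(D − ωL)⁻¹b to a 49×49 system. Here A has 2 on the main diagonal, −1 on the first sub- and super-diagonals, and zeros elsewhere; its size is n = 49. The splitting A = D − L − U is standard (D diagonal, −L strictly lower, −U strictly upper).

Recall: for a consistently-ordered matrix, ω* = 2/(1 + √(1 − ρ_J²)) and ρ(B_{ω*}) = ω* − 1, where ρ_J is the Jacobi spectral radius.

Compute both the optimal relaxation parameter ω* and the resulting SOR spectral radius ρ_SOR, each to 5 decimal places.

ρ_J = max_k |cos(kπ/50)| = cos(π/50) = 0.99803
√(1 − cos²(π/50)) = sin(π/50) ≈ 0.062791.
Then 2/(1+√(1−ρ_J²)) = 2/(1+0.062791); ω* = 2/1.062791 = 1.88184.
ρ_SOR = ω* − 1 = 1.88184 − 1 = 0.88184.

ω* = 1.88184, ρ_SOR = 0.88184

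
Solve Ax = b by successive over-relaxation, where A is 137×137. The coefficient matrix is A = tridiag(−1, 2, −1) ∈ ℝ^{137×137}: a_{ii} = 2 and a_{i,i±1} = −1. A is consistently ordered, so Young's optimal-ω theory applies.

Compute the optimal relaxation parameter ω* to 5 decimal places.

ω* = 1.95549

With n=137, ρ(Jacobi) = cos(π/138) = 0.99974.
√(1−ρ_J²) simplifies to sin(π/138) = 0.022763.
ω* = 2/(1 + 0.022763) = 2/1.022763 = 1.95549.
ρ_SOR = ω* − 1 = 1.95549 − 1 = 0.95549.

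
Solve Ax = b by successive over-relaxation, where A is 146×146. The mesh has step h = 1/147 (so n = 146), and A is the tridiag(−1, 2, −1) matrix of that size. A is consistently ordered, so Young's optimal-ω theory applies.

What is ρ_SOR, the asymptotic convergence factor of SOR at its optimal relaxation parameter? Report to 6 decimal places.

ρ_J = max_k |cos(kπ/147)| = cos(π/147) = 0.999772
root = sin(π/147) = 0.0213698  (since 1−cos² = sin²).
ω* = 2/(1+0.0213698) = 1.958155
ρ_SOR = ω* − 1 = 1.958155 − 1 = 0.958155.

ρ_SOR = 0.958155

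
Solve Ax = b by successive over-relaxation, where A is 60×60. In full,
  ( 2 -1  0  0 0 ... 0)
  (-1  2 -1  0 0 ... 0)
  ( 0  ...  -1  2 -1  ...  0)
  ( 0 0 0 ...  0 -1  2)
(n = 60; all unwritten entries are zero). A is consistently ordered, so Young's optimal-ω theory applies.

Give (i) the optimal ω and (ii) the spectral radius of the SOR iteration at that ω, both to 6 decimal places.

ω* = 1.902083, ρ_SOR = 0.902083

n=60: λ(B_J) = 1 − λ(A)/2 = cos(kπ/61); k=1 gives ρ_J = 0.998674.
root = sin(π/61) = 0.0514788  (since 1−cos² = sin²).
ω* = 2 / (1 + 0.0514788) = 2 / 1.0514788 ≈ 1.902083.
[ρ_SOR] ω* − 1 = 0.902083.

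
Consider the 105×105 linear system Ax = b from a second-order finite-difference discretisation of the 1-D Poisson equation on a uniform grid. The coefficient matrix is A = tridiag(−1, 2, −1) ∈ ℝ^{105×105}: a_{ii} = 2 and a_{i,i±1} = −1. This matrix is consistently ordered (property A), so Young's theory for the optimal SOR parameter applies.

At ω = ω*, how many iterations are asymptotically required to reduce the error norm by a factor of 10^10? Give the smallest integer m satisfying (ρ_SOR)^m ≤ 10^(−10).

m = 389

½·tridiag(1,0,1) at n=105: λ_k = cos(kπ/106); max |λ| at k=1 ⇒ ρ_J = cos(π/106) ≈ 0.9995608.
root = sin(π/106) = 0.0296333  (since 1−cos² = sin²).
Young: ω* = 2/(1+√(1−ρ_J²)) = 2/(1+0.0296333) = 2/1.0296333 = 1.9424391.
At ω = 1.9424391 every |λ(B_ω)| = ω−1, so ρ_SOR = 0.9424391.
Need (0.9424391)^m ≤ 10^(−10): m ≥ 10·ln10/|ln 0.9424391| = 23.0259/0.059284 = 388.400 ⇒ m = 389.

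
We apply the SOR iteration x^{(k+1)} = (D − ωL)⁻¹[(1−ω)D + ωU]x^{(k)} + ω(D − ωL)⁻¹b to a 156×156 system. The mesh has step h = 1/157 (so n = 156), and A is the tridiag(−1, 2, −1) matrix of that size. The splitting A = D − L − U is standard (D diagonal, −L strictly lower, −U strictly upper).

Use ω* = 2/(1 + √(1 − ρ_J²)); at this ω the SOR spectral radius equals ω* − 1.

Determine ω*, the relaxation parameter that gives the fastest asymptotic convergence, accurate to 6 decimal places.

n=156: λ(B_J) = 1 − λ(A)/2 = cos(kπ/157); k=1 gives ρ_J = 0.999800.
√(1 − cos²(π/157)) = sin(π/157) ≈ 0.0200088.
[ω*] 2 ÷ (1 + 0.0200088) = 2 ÷ 1.0200088 = 1.960767.
Hence ρ(B_{ω*}) = 1.960767 − 1 = 0.960767.

ω* = 1.960767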